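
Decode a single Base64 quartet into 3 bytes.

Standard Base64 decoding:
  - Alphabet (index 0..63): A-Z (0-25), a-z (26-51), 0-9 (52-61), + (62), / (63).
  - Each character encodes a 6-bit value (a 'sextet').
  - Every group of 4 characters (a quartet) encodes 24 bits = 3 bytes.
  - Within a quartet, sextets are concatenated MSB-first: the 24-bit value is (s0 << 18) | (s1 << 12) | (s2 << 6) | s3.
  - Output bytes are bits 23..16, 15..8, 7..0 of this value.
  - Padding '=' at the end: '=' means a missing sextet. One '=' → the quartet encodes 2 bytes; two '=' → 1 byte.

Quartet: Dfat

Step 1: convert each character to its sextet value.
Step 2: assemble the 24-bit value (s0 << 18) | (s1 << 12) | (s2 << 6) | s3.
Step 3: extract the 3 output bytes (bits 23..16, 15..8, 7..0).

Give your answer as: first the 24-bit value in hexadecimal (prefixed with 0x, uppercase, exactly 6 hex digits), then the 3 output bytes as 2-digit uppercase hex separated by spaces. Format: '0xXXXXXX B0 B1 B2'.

Answer: 0x0DF6AD 0D F6 AD

Derivation:
Sextets: D=3, f=31, a=26, t=45
24-bit: (3<<18) | (31<<12) | (26<<6) | 45
      = 0x0C0000 | 0x01F000 | 0x000680 | 0x00002D
      = 0x0DF6AD
Bytes: (v>>16)&0xFF=0D, (v>>8)&0xFF=F6, v&0xFF=AD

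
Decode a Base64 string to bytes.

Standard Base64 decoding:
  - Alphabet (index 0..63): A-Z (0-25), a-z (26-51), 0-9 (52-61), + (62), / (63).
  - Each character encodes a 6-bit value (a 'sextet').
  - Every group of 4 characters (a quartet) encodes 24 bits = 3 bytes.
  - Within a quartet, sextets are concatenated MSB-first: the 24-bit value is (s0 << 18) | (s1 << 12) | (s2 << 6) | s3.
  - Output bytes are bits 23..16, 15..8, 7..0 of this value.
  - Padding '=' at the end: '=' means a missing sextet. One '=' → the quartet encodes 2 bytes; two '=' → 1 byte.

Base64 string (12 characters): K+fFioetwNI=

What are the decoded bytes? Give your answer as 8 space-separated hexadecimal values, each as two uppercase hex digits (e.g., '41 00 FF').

After char 0 ('K'=10): chars_in_quartet=1 acc=0xA bytes_emitted=0
After char 1 ('+'=62): chars_in_quartet=2 acc=0x2BE bytes_emitted=0
After char 2 ('f'=31): chars_in_quartet=3 acc=0xAF9F bytes_emitted=0
After char 3 ('F'=5): chars_in_quartet=4 acc=0x2BE7C5 -> emit 2B E7 C5, reset; bytes_emitted=3
After char 4 ('i'=34): chars_in_quartet=1 acc=0x22 bytes_emitted=3
After char 5 ('o'=40): chars_in_quartet=2 acc=0x8A8 bytes_emitted=3
After char 6 ('e'=30): chars_in_quartet=3 acc=0x22A1E bytes_emitted=3
After char 7 ('t'=45): chars_in_quartet=4 acc=0x8A87AD -> emit 8A 87 AD, reset; bytes_emitted=6
After char 8 ('w'=48): chars_in_quartet=1 acc=0x30 bytes_emitted=6
After char 9 ('N'=13): chars_in_quartet=2 acc=0xC0D bytes_emitted=6
After char 10 ('I'=8): chars_in_quartet=3 acc=0x30348 bytes_emitted=6
Padding '=': partial quartet acc=0x30348 -> emit C0 D2; bytes_emitted=8

Answer: 2B E7 C5 8A 87 AD C0 D2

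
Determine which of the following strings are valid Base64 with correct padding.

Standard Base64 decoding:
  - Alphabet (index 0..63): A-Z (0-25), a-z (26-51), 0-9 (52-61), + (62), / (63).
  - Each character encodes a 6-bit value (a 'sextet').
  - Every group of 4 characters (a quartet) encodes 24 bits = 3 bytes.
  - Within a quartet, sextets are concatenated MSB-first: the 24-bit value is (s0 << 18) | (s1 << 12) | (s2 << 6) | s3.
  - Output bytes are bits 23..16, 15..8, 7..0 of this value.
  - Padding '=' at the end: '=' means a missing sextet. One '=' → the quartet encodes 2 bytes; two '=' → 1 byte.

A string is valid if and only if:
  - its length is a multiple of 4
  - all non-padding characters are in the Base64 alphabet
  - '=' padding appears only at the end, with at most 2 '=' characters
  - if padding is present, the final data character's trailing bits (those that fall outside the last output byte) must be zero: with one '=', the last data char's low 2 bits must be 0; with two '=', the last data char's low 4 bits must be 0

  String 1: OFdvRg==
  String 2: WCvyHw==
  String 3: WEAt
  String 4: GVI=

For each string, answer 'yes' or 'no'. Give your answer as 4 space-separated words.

Answer: yes yes yes yes

Derivation:
String 1: 'OFdvRg==' → valid
String 2: 'WCvyHw==' → valid
String 3: 'WEAt' → valid
String 4: 'GVI=' → valid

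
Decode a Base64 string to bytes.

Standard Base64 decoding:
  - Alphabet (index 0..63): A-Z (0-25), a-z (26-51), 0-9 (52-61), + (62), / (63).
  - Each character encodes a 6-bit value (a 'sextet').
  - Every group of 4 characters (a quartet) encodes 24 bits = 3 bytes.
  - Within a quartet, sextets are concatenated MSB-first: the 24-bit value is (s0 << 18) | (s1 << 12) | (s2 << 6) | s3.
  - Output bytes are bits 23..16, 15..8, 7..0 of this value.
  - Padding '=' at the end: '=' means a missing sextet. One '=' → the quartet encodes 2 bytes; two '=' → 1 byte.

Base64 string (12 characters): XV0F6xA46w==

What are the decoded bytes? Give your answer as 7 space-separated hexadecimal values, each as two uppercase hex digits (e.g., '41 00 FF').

Answer: 5D 5D 05 EB 10 38 EB

Derivation:
After char 0 ('X'=23): chars_in_quartet=1 acc=0x17 bytes_emitted=0
After char 1 ('V'=21): chars_in_quartet=2 acc=0x5D5 bytes_emitted=0
After char 2 ('0'=52): chars_in_quartet=3 acc=0x17574 bytes_emitted=0
After char 3 ('F'=5): chars_in_quartet=4 acc=0x5D5D05 -> emit 5D 5D 05, reset; bytes_emitted=3
After char 4 ('6'=58): chars_in_quartet=1 acc=0x3A bytes_emitted=3
After char 5 ('x'=49): chars_in_quartet=2 acc=0xEB1 bytes_emitted=3
After char 6 ('A'=0): chars_in_quartet=3 acc=0x3AC40 bytes_emitted=3
After char 7 ('4'=56): chars_in_quartet=4 acc=0xEB1038 -> emit EB 10 38, reset; bytes_emitted=6
After char 8 ('6'=58): chars_in_quartet=1 acc=0x3A bytes_emitted=6
After char 9 ('w'=48): chars_in_quartet=2 acc=0xEB0 bytes_emitted=6
Padding '==': partial quartet acc=0xEB0 -> emit EB; bytes_emitted=7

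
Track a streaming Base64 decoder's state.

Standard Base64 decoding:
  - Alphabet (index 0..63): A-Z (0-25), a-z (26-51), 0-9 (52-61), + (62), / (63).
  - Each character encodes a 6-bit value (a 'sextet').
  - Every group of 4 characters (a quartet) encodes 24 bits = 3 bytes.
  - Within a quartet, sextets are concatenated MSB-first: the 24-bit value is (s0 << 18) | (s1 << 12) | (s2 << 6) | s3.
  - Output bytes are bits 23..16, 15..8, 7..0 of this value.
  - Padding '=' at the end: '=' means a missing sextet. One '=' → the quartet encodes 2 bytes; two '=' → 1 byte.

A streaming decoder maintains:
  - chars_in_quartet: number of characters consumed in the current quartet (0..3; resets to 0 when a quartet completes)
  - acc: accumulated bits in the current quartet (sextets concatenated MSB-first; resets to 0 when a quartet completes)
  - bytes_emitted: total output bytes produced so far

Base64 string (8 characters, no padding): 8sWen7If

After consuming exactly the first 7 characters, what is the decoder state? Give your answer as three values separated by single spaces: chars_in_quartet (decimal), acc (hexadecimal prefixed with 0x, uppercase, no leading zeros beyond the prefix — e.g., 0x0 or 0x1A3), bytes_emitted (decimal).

Answer: 3 0x27EC8 3

Derivation:
After char 0 ('8'=60): chars_in_quartet=1 acc=0x3C bytes_emitted=0
After char 1 ('s'=44): chars_in_quartet=2 acc=0xF2C bytes_emitted=0
After char 2 ('W'=22): chars_in_quartet=3 acc=0x3CB16 bytes_emitted=0
After char 3 ('e'=30): chars_in_quartet=4 acc=0xF2C59E -> emit F2 C5 9E, reset; bytes_emitted=3
After char 4 ('n'=39): chars_in_quartet=1 acc=0x27 bytes_emitted=3
After char 5 ('7'=59): chars_in_quartet=2 acc=0x9FB bytes_emitted=3
After char 6 ('I'=8): chars_in_quartet=3 acc=0x27EC8 bytes_emitted=3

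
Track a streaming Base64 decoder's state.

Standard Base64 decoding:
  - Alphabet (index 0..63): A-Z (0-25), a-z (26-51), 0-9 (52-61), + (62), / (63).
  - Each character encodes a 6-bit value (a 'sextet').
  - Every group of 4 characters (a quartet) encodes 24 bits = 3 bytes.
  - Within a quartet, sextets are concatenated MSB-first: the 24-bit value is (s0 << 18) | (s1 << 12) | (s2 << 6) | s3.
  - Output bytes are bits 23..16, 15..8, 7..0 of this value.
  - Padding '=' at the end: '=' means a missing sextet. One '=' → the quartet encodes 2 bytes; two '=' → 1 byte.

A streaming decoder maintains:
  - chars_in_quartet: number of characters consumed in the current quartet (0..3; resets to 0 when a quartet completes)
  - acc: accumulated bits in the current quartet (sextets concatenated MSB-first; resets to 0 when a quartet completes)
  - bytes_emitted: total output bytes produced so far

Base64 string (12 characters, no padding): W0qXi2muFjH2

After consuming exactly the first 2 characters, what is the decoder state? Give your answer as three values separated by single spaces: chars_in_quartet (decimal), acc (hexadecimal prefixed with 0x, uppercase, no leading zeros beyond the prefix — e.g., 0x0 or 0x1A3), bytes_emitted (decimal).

After char 0 ('W'=22): chars_in_quartet=1 acc=0x16 bytes_emitted=0
After char 1 ('0'=52): chars_in_quartet=2 acc=0x5B4 bytes_emitted=0

Answer: 2 0x5B4 0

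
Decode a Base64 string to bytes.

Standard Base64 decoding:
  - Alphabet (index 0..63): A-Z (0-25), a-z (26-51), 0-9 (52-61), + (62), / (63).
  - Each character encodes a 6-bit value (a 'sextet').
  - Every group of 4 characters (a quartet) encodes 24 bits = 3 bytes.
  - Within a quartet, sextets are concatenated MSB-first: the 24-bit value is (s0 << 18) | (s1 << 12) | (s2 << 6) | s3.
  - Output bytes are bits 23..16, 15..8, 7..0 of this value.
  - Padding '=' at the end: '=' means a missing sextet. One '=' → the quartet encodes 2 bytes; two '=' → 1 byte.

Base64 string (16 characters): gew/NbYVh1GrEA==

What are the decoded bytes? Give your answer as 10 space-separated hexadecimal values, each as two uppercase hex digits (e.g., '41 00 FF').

Answer: 81 EC 3F 35 B6 15 87 51 AB 10

Derivation:
After char 0 ('g'=32): chars_in_quartet=1 acc=0x20 bytes_emitted=0
After char 1 ('e'=30): chars_in_quartet=2 acc=0x81E bytes_emitted=0
After char 2 ('w'=48): chars_in_quartet=3 acc=0x207B0 bytes_emitted=0
After char 3 ('/'=63): chars_in_quartet=4 acc=0x81EC3F -> emit 81 EC 3F, reset; bytes_emitted=3
After char 4 ('N'=13): chars_in_quartet=1 acc=0xD bytes_emitted=3
After char 5 ('b'=27): chars_in_quartet=2 acc=0x35B bytes_emitted=3
After char 6 ('Y'=24): chars_in_quartet=3 acc=0xD6D8 bytes_emitted=3
After char 7 ('V'=21): chars_in_quartet=4 acc=0x35B615 -> emit 35 B6 15, reset; bytes_emitted=6
After char 8 ('h'=33): chars_in_quartet=1 acc=0x21 bytes_emitted=6
After char 9 ('1'=53): chars_in_quartet=2 acc=0x875 bytes_emitted=6
After char 10 ('G'=6): chars_in_quartet=3 acc=0x21D46 bytes_emitted=6
After char 11 ('r'=43): chars_in_quartet=4 acc=0x8751AB -> emit 87 51 AB, reset; bytes_emitted=9
After char 12 ('E'=4): chars_in_quartet=1 acc=0x4 bytes_emitted=9
After char 13 ('A'=0): chars_in_quartet=2 acc=0x100 bytes_emitted=9
Padding '==': partial quartet acc=0x100 -> emit 10; bytes_emitted=10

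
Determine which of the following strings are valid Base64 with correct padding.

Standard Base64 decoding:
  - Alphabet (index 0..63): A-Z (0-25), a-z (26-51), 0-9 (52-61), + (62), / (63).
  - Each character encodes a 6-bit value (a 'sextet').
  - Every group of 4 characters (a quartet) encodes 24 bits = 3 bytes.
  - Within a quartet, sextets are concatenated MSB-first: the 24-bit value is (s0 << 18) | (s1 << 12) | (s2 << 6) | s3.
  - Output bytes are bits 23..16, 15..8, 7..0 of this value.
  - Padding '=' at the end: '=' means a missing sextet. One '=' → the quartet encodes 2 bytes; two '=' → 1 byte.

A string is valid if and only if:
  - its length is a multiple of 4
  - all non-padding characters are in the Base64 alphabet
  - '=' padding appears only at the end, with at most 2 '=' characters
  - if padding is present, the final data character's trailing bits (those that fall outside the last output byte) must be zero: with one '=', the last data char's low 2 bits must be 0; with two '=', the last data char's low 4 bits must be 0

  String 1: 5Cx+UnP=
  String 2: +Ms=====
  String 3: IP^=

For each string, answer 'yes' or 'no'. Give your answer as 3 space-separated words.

String 1: '5Cx+UnP=' → invalid (bad trailing bits)
String 2: '+Ms=====' → invalid (5 pad chars (max 2))
String 3: 'IP^=' → invalid (bad char(s): ['^'])

Answer: no no no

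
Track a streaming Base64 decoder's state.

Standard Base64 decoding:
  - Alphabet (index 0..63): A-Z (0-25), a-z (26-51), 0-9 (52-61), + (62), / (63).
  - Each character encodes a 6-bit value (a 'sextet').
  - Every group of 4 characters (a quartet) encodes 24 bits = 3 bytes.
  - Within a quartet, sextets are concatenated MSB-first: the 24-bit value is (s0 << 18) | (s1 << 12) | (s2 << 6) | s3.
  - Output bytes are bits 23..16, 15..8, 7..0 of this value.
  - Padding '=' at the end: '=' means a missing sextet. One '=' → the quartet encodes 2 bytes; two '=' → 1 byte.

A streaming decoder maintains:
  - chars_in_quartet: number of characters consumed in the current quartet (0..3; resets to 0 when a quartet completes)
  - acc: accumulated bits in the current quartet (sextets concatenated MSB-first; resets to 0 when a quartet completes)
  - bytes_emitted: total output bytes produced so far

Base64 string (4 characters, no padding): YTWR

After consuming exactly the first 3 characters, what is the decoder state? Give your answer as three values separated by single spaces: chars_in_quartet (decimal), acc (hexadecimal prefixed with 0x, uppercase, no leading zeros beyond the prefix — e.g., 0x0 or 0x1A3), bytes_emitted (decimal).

Answer: 3 0x184D6 0

Derivation:
After char 0 ('Y'=24): chars_in_quartet=1 acc=0x18 bytes_emitted=0
After char 1 ('T'=19): chars_in_quartet=2 acc=0x613 bytes_emitted=0
After char 2 ('W'=22): chars_in_quartet=3 acc=0x184D6 bytes_emitted=0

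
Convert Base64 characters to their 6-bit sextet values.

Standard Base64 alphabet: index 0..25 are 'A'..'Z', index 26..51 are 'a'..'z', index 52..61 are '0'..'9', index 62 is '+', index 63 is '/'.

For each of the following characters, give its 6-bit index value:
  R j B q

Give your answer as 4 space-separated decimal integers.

Answer: 17 35 1 42

Derivation:
'R': A..Z range, ord('R') − ord('A') = 17
'j': a..z range, 26 + ord('j') − ord('a') = 35
'B': A..Z range, ord('B') − ord('A') = 1
'q': a..z range, 26 + ord('q') − ord('a') = 42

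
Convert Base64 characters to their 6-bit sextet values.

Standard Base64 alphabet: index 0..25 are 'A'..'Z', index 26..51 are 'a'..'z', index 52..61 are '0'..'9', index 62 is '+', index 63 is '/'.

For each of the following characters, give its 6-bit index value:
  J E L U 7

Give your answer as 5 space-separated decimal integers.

'J': A..Z range, ord('J') − ord('A') = 9
'E': A..Z range, ord('E') − ord('A') = 4
'L': A..Z range, ord('L') − ord('A') = 11
'U': A..Z range, ord('U') − ord('A') = 20
'7': 0..9 range, 52 + ord('7') − ord('0') = 59

Answer: 9 4 11 20 59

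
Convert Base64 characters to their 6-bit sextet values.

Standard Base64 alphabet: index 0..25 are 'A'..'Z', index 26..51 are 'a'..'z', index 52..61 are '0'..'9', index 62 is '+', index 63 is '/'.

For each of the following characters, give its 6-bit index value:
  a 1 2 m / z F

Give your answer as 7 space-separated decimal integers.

'a': a..z range, 26 + ord('a') − ord('a') = 26
'1': 0..9 range, 52 + ord('1') − ord('0') = 53
'2': 0..9 range, 52 + ord('2') − ord('0') = 54
'm': a..z range, 26 + ord('m') − ord('a') = 38
'/': index 63
'z': a..z range, 26 + ord('z') − ord('a') = 51
'F': A..Z range, ord('F') − ord('A') = 5

Answer: 26 53 54 38 63 51 5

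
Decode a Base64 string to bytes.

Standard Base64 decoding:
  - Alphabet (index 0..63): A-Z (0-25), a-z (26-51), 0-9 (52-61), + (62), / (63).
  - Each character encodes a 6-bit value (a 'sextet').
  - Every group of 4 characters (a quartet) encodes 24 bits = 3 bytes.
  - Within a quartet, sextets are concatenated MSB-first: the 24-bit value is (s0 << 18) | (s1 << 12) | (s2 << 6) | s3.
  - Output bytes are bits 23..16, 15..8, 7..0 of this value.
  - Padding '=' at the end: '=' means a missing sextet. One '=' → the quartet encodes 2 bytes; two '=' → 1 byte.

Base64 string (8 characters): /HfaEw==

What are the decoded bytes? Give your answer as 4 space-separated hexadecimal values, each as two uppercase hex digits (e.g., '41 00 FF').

Answer: FC 77 DA 13

Derivation:
After char 0 ('/'=63): chars_in_quartet=1 acc=0x3F bytes_emitted=0
After char 1 ('H'=7): chars_in_quartet=2 acc=0xFC7 bytes_emitted=0
After char 2 ('f'=31): chars_in_quartet=3 acc=0x3F1DF bytes_emitted=0
After char 3 ('a'=26): chars_in_quartet=4 acc=0xFC77DA -> emit FC 77 DA, reset; bytes_emitted=3
After char 4 ('E'=4): chars_in_quartet=1 acc=0x4 bytes_emitted=3
After char 5 ('w'=48): chars_in_quartet=2 acc=0x130 bytes_emitted=3
Padding '==': partial quartet acc=0x130 -> emit 13; bytes_emitted=4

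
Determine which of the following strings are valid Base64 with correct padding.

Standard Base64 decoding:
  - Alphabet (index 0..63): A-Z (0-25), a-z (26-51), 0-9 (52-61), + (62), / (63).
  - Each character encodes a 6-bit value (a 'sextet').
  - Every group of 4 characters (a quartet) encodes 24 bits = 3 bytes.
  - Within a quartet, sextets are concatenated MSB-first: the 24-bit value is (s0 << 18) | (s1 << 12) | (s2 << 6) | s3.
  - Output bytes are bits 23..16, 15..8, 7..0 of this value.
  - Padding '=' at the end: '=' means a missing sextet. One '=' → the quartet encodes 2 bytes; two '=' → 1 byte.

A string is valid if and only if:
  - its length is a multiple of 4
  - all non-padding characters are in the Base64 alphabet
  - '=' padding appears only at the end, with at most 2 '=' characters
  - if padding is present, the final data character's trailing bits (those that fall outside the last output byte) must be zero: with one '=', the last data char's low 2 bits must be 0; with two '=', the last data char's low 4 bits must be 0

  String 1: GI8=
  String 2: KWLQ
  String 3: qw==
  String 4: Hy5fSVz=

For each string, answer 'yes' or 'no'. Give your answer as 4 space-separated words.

String 1: 'GI8=' → valid
String 2: 'KWLQ' → valid
String 3: 'qw==' → valid
String 4: 'Hy5fSVz=' → invalid (bad trailing bits)

Answer: yes yes yes no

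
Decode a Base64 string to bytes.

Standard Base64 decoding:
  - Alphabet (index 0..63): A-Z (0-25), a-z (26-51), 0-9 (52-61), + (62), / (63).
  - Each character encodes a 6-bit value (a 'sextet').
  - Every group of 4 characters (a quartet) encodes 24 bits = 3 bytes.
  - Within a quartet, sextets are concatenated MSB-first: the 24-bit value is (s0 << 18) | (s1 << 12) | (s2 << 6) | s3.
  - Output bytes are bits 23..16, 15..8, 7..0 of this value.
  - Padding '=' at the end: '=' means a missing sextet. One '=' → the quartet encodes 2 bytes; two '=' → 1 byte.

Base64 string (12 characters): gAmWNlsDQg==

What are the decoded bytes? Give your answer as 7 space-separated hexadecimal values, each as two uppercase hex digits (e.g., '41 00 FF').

Answer: 80 09 96 36 5B 03 42

Derivation:
After char 0 ('g'=32): chars_in_quartet=1 acc=0x20 bytes_emitted=0
After char 1 ('A'=0): chars_in_quartet=2 acc=0x800 bytes_emitted=0
After char 2 ('m'=38): chars_in_quartet=3 acc=0x20026 bytes_emitted=0
After char 3 ('W'=22): chars_in_quartet=4 acc=0x800996 -> emit 80 09 96, reset; bytes_emitted=3
After char 4 ('N'=13): chars_in_quartet=1 acc=0xD bytes_emitted=3
After char 5 ('l'=37): chars_in_quartet=2 acc=0x365 bytes_emitted=3
After char 6 ('s'=44): chars_in_quartet=3 acc=0xD96C bytes_emitted=3
After char 7 ('D'=3): chars_in_quartet=4 acc=0x365B03 -> emit 36 5B 03, reset; bytes_emitted=6
After char 8 ('Q'=16): chars_in_quartet=1 acc=0x10 bytes_emitted=6
After char 9 ('g'=32): chars_in_quartet=2 acc=0x420 bytes_emitted=6
Padding '==': partial quartet acc=0x420 -> emit 42; bytes_emitted=7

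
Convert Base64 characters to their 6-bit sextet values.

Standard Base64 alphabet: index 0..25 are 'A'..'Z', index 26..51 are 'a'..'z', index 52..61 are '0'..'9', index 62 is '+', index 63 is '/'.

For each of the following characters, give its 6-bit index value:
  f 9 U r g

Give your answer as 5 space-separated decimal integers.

'f': a..z range, 26 + ord('f') − ord('a') = 31
'9': 0..9 range, 52 + ord('9') − ord('0') = 61
'U': A..Z range, ord('U') − ord('A') = 20
'r': a..z range, 26 + ord('r') − ord('a') = 43
'g': a..z range, 26 + ord('g') − ord('a') = 32

Answer: 31 61 20 43 32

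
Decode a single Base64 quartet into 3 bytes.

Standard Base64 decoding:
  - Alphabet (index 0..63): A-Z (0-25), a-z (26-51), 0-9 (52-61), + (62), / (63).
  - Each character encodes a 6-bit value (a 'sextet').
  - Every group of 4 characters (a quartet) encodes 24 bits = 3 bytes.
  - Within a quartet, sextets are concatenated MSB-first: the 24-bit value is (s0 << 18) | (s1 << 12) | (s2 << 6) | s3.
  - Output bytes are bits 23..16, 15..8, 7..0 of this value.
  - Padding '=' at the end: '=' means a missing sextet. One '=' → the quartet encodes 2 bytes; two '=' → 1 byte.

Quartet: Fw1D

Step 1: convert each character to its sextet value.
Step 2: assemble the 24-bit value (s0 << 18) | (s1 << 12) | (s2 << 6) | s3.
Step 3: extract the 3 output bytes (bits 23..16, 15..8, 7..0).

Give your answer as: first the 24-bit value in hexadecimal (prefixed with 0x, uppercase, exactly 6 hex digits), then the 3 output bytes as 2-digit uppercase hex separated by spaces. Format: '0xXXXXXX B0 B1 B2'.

Sextets: F=5, w=48, 1=53, D=3
24-bit: (5<<18) | (48<<12) | (53<<6) | 3
      = 0x140000 | 0x030000 | 0x000D40 | 0x000003
      = 0x170D43
Bytes: (v>>16)&0xFF=17, (v>>8)&0xFF=0D, v&0xFF=43

Answer: 0x170D43 17 0D 43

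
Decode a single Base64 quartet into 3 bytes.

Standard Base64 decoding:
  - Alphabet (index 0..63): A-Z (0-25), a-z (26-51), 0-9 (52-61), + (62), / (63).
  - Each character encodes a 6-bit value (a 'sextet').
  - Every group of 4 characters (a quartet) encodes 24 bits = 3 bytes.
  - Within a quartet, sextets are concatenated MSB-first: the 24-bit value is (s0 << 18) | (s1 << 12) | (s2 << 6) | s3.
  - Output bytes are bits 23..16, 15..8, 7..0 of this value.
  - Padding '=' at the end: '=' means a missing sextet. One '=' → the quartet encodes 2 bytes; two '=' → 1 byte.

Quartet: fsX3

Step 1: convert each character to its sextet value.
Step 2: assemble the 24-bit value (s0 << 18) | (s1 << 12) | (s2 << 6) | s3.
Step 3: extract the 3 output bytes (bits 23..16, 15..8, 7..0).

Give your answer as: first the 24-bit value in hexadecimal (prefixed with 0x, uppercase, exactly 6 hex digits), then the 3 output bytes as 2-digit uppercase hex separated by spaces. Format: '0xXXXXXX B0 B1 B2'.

Answer: 0x7EC5F7 7E C5 F7

Derivation:
Sextets: f=31, s=44, X=23, 3=55
24-bit: (31<<18) | (44<<12) | (23<<6) | 55
      = 0x7C0000 | 0x02C000 | 0x0005C0 | 0x000037
      = 0x7EC5F7
Bytes: (v>>16)&0xFF=7E, (v>>8)&0xFF=C5, v&0xFF=F7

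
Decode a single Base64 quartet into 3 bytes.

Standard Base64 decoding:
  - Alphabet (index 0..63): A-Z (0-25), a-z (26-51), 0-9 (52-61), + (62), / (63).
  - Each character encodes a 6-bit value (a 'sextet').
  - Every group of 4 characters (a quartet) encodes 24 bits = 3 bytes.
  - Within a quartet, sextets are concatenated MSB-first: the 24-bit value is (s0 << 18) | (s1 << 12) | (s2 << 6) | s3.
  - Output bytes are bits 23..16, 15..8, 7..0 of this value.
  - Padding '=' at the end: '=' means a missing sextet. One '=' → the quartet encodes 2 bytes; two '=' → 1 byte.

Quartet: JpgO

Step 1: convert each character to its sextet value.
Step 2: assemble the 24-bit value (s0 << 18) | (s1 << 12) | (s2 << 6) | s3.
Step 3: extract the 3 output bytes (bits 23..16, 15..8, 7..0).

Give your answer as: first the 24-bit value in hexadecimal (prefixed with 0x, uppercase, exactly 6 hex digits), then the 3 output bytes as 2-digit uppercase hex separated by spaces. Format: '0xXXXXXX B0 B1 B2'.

Sextets: J=9, p=41, g=32, O=14
24-bit: (9<<18) | (41<<12) | (32<<6) | 14
      = 0x240000 | 0x029000 | 0x000800 | 0x00000E
      = 0x26980E
Bytes: (v>>16)&0xFF=26, (v>>8)&0xFF=98, v&0xFF=0E

Answer: 0x26980E 26 98 0E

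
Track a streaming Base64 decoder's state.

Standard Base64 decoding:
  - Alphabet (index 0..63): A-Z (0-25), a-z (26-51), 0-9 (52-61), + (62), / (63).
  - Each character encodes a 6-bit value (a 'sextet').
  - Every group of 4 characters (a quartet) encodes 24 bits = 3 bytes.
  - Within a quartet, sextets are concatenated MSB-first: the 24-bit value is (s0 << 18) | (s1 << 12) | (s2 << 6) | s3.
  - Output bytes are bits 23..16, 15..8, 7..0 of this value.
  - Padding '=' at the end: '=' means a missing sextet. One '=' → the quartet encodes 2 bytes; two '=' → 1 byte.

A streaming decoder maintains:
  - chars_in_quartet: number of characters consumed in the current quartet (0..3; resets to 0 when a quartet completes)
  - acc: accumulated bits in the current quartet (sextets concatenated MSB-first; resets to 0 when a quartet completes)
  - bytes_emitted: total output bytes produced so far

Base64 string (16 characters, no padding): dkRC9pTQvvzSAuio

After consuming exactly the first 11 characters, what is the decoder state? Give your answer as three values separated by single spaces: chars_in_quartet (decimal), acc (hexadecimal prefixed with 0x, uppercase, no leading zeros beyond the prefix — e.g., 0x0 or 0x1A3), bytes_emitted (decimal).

Answer: 3 0x2FBF3 6

Derivation:
After char 0 ('d'=29): chars_in_quartet=1 acc=0x1D bytes_emitted=0
After char 1 ('k'=36): chars_in_quartet=2 acc=0x764 bytes_emitted=0
After char 2 ('R'=17): chars_in_quartet=3 acc=0x1D911 bytes_emitted=0
After char 3 ('C'=2): chars_in_quartet=4 acc=0x764442 -> emit 76 44 42, reset; bytes_emitted=3
After char 4 ('9'=61): chars_in_quartet=1 acc=0x3D bytes_emitted=3
After char 5 ('p'=41): chars_in_quartet=2 acc=0xF69 bytes_emitted=3
After char 6 ('T'=19): chars_in_quartet=3 acc=0x3DA53 bytes_emitted=3
After char 7 ('Q'=16): chars_in_quartet=4 acc=0xF694D0 -> emit F6 94 D0, reset; bytes_emitted=6
After char 8 ('v'=47): chars_in_quartet=1 acc=0x2F bytes_emitted=6
After char 9 ('v'=47): chars_in_quartet=2 acc=0xBEF bytes_emitted=6
After char 10 ('z'=51): chars_in_quartet=3 acc=0x2FBF3 bytes_emitted=6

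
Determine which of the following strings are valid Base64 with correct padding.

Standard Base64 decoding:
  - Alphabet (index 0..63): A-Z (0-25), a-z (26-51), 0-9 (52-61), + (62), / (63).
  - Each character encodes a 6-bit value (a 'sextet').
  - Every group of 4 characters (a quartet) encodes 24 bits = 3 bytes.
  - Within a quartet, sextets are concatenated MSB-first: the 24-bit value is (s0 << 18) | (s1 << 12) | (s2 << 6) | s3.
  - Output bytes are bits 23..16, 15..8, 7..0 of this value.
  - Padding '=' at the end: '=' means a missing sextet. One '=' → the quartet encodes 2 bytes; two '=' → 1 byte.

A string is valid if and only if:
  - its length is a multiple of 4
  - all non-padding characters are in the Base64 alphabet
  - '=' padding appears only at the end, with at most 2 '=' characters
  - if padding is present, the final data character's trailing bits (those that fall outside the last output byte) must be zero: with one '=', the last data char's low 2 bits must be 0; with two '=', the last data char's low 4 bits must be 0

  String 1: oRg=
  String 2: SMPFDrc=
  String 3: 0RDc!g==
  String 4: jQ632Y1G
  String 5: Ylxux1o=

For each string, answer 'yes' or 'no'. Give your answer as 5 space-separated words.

String 1: 'oRg=' → valid
String 2: 'SMPFDrc=' → valid
String 3: '0RDc!g==' → invalid (bad char(s): ['!'])
String 4: 'jQ632Y1G' → valid
String 5: 'Ylxux1o=' → valid

Answer: yes yes no yes yes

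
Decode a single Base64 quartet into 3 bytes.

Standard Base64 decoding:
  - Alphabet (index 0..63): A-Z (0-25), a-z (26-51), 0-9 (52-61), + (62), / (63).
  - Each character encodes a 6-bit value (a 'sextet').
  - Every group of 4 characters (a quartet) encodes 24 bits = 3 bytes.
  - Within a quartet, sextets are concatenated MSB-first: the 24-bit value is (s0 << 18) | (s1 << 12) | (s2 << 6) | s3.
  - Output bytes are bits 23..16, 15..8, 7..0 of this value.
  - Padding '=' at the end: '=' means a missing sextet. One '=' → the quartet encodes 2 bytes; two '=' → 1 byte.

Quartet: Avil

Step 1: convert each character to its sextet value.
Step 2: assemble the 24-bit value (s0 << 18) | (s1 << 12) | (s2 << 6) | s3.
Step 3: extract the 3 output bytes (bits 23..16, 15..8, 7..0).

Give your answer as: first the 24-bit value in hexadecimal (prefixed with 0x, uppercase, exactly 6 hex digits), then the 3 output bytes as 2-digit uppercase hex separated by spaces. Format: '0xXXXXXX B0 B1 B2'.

Answer: 0x02F8A5 02 F8 A5

Derivation:
Sextets: A=0, v=47, i=34, l=37
24-bit: (0<<18) | (47<<12) | (34<<6) | 37
      = 0x000000 | 0x02F000 | 0x000880 | 0x000025
      = 0x02F8A5
Bytes: (v>>16)&0xFF=02, (v>>8)&0xFF=F8, v&0xFF=A5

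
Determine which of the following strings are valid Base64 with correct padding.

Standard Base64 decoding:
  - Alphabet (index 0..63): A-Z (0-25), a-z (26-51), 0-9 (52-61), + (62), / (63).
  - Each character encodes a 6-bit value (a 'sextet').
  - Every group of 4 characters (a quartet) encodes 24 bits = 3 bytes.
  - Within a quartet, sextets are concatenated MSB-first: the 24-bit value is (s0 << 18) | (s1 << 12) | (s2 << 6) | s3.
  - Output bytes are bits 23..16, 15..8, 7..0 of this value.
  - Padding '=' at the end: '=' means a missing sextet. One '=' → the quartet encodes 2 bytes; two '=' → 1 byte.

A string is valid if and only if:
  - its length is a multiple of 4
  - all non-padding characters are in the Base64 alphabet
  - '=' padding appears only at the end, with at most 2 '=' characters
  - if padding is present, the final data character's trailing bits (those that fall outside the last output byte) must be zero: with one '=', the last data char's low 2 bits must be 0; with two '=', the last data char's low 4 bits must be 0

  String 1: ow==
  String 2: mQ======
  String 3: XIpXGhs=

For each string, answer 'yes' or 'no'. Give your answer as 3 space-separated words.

Answer: yes no yes

Derivation:
String 1: 'ow==' → valid
String 2: 'mQ======' → invalid (6 pad chars (max 2))
String 3: 'XIpXGhs=' → valid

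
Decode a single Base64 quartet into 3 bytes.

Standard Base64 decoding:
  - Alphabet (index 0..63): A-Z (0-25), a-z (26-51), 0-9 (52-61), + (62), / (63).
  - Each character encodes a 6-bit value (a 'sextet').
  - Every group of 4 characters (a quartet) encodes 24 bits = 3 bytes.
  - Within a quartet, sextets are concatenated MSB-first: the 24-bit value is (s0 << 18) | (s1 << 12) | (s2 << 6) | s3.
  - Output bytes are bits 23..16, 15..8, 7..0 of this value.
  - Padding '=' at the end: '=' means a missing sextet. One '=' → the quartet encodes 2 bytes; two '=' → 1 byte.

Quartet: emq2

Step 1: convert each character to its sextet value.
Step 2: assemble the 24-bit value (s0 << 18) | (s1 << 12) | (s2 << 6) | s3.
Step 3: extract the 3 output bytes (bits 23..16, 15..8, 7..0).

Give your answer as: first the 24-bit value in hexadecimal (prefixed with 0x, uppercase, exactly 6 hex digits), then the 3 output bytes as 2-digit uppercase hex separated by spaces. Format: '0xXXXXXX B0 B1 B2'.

Answer: 0x7A6AB6 7A 6A B6

Derivation:
Sextets: e=30, m=38, q=42, 2=54
24-bit: (30<<18) | (38<<12) | (42<<6) | 54
      = 0x780000 | 0x026000 | 0x000A80 | 0x000036
      = 0x7A6AB6
Bytes: (v>>16)&0xFF=7A, (v>>8)&0xFF=6A, v&0xFF=B6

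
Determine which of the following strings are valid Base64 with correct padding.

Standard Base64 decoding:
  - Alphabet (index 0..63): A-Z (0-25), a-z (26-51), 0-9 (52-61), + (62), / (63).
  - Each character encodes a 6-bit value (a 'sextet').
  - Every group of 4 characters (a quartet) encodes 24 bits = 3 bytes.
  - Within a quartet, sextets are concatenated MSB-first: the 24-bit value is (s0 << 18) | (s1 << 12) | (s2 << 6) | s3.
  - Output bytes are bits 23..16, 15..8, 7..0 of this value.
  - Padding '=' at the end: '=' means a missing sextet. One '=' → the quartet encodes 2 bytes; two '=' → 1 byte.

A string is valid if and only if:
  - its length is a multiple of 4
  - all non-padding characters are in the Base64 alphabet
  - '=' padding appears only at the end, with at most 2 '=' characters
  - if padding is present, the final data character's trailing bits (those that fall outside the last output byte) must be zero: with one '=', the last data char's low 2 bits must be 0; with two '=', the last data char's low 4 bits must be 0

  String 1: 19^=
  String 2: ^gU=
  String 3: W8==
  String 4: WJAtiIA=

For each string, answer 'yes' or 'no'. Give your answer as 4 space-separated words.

String 1: '19^=' → invalid (bad char(s): ['^'])
String 2: '^gU=' → invalid (bad char(s): ['^'])
String 3: 'W8==' → invalid (bad trailing bits)
String 4: 'WJAtiIA=' → valid

Answer: no no no yes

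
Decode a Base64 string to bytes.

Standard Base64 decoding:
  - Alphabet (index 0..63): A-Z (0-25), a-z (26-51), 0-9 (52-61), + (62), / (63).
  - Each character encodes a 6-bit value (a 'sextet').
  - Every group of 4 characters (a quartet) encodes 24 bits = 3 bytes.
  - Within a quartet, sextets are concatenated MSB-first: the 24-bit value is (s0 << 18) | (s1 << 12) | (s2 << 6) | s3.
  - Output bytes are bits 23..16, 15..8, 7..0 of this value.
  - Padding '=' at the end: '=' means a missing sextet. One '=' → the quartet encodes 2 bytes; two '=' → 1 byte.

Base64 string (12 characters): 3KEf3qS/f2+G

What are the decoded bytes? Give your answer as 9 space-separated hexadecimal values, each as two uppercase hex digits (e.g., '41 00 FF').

Answer: DC A1 1F DE A4 BF 7F 6F 86

Derivation:
After char 0 ('3'=55): chars_in_quartet=1 acc=0x37 bytes_emitted=0
After char 1 ('K'=10): chars_in_quartet=2 acc=0xDCA bytes_emitted=0
After char 2 ('E'=4): chars_in_quartet=3 acc=0x37284 bytes_emitted=0
After char 3 ('f'=31): chars_in_quartet=4 acc=0xDCA11F -> emit DC A1 1F, reset; bytes_emitted=3
After char 4 ('3'=55): chars_in_quartet=1 acc=0x37 bytes_emitted=3
After char 5 ('q'=42): chars_in_quartet=2 acc=0xDEA bytes_emitted=3
After char 6 ('S'=18): chars_in_quartet=3 acc=0x37A92 bytes_emitted=3
After char 7 ('/'=63): chars_in_quartet=4 acc=0xDEA4BF -> emit DE A4 BF, reset; bytes_emitted=6
After char 8 ('f'=31): chars_in_quartet=1 acc=0x1F bytes_emitted=6
After char 9 ('2'=54): chars_in_quartet=2 acc=0x7F6 bytes_emitted=6
After char 10 ('+'=62): chars_in_quartet=3 acc=0x1FDBE bytes_emitted=6
After char 11 ('G'=6): chars_in_quartet=4 acc=0x7F6F86 -> emit 7F 6F 86, reset; bytes_emitted=9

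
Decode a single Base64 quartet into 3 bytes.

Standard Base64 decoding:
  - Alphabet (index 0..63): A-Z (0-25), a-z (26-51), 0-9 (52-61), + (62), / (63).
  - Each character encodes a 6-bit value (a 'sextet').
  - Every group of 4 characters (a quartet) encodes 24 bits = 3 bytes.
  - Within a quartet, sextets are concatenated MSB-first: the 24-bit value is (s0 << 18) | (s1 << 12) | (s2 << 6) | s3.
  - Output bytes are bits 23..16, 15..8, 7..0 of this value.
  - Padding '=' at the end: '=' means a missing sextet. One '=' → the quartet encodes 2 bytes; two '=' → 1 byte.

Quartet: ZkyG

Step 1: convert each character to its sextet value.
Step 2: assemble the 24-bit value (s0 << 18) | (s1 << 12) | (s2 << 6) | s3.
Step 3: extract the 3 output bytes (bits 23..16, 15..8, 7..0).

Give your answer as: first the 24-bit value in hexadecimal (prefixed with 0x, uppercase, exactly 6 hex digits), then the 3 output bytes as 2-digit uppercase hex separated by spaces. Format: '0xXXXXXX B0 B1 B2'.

Answer: 0x664C86 66 4C 86

Derivation:
Sextets: Z=25, k=36, y=50, G=6
24-bit: (25<<18) | (36<<12) | (50<<6) | 6
      = 0x640000 | 0x024000 | 0x000C80 | 0x000006
      = 0x664C86
Bytes: (v>>16)&0xFF=66, (v>>8)&0xFF=4C, v&0xFF=86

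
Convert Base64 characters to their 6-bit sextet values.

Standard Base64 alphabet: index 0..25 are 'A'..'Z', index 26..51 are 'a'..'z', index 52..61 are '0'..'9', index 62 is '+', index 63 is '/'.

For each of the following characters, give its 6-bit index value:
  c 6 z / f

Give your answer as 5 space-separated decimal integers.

Answer: 28 58 51 63 31

Derivation:
'c': a..z range, 26 + ord('c') − ord('a') = 28
'6': 0..9 range, 52 + ord('6') − ord('0') = 58
'z': a..z range, 26 + ord('z') − ord('a') = 51
'/': index 63
'f': a..z range, 26 + ord('f') − ord('a') = 31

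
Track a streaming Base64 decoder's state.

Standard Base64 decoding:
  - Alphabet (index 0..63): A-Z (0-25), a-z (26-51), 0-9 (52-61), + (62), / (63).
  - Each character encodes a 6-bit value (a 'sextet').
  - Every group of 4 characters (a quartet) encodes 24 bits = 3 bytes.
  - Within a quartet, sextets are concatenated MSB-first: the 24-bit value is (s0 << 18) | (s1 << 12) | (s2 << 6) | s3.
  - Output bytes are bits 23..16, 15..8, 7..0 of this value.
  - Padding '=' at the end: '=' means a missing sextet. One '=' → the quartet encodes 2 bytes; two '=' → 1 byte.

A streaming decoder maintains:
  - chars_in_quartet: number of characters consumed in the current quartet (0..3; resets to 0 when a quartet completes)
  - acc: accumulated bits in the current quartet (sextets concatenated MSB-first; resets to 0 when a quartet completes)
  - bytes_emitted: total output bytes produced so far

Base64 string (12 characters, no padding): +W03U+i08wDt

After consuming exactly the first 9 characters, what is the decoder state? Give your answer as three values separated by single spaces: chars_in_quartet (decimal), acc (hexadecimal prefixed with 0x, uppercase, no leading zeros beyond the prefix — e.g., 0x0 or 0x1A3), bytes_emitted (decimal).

After char 0 ('+'=62): chars_in_quartet=1 acc=0x3E bytes_emitted=0
After char 1 ('W'=22): chars_in_quartet=2 acc=0xF96 bytes_emitted=0
After char 2 ('0'=52): chars_in_quartet=3 acc=0x3E5B4 bytes_emitted=0
After char 3 ('3'=55): chars_in_quartet=4 acc=0xF96D37 -> emit F9 6D 37, reset; bytes_emitted=3
After char 4 ('U'=20): chars_in_quartet=1 acc=0x14 bytes_emitted=3
After char 5 ('+'=62): chars_in_quartet=2 acc=0x53E bytes_emitted=3
After char 6 ('i'=34): chars_in_quartet=3 acc=0x14FA2 bytes_emitted=3
After char 7 ('0'=52): chars_in_quartet=4 acc=0x53E8B4 -> emit 53 E8 B4, reset; bytes_emitted=6
After char 8 ('8'=60): chars_in_quartet=1 acc=0x3C bytes_emitted=6

Answer: 1 0x3C 6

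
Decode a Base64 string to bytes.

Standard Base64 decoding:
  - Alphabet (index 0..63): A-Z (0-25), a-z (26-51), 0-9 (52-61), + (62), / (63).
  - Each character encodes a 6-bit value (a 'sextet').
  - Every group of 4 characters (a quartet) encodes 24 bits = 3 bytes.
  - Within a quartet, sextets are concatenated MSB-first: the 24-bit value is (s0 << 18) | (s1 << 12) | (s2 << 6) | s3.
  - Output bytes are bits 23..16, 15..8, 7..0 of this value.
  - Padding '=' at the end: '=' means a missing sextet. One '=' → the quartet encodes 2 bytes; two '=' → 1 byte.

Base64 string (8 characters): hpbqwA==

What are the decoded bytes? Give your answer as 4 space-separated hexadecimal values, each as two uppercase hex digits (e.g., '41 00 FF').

After char 0 ('h'=33): chars_in_quartet=1 acc=0x21 bytes_emitted=0
After char 1 ('p'=41): chars_in_quartet=2 acc=0x869 bytes_emitted=0
After char 2 ('b'=27): chars_in_quartet=3 acc=0x21A5B bytes_emitted=0
After char 3 ('q'=42): chars_in_quartet=4 acc=0x8696EA -> emit 86 96 EA, reset; bytes_emitted=3
After char 4 ('w'=48): chars_in_quartet=1 acc=0x30 bytes_emitted=3
After char 5 ('A'=0): chars_in_quartet=2 acc=0xC00 bytes_emitted=3
Padding '==': partial quartet acc=0xC00 -> emit C0; bytes_emitted=4

Answer: 86 96 EA C0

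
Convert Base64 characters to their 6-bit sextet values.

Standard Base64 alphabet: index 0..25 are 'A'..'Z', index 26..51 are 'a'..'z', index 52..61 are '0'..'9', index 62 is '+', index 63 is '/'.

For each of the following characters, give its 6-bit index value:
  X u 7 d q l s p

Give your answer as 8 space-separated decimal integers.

'X': A..Z range, ord('X') − ord('A') = 23
'u': a..z range, 26 + ord('u') − ord('a') = 46
'7': 0..9 range, 52 + ord('7') − ord('0') = 59
'd': a..z range, 26 + ord('d') − ord('a') = 29
'q': a..z range, 26 + ord('q') − ord('a') = 42
'l': a..z range, 26 + ord('l') − ord('a') = 37
's': a..z range, 26 + ord('s') − ord('a') = 44
'p': a..z range, 26 + ord('p') − ord('a') = 41

Answer: 23 46 59 29 42 37 44 41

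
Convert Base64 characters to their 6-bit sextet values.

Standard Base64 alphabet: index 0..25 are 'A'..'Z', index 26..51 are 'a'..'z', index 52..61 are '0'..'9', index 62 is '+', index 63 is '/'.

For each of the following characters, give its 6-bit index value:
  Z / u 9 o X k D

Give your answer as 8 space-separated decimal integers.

Answer: 25 63 46 61 40 23 36 3

Derivation:
'Z': A..Z range, ord('Z') − ord('A') = 25
'/': index 63
'u': a..z range, 26 + ord('u') − ord('a') = 46
'9': 0..9 range, 52 + ord('9') − ord('0') = 61
'o': a..z range, 26 + ord('o') − ord('a') = 40
'X': A..Z range, ord('X') − ord('A') = 23
'k': a..z range, 26 + ord('k') − ord('a') = 36
'D': A..Z range, ord('D') − ord('A') = 3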